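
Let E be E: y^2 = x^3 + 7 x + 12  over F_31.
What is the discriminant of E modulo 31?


4 a^3 + 27 b^2 = 4*7^3 + 27*12^2 = 1372 + 3888 = 5260
Delta = -16 * (5260) = -84160
Delta mod 31 = 5

Delta = 5 (mod 31)


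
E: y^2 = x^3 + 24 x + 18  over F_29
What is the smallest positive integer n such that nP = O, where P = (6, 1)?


Compute successive multiples of P until we hit O:
  1P = (6, 1)
  2P = (23, 8)
  3P = (9, 8)
  4P = (13, 2)
  5P = (26, 21)
  6P = (27, 7)
  7P = (2, 25)
  8P = (28, 15)
  ... (continuing to 17P)
  17P = O

ord(P) = 17


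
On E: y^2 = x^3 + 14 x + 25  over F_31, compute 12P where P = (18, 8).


k = 12 = 1100_2 (binary, LSB first: 0011)
Double-and-add from P = (18, 8):
  bit 0 = 0: acc unchanged = O
  bit 1 = 0: acc unchanged = O
  bit 2 = 1: acc = O + (29, 12) = (29, 12)
  bit 3 = 1: acc = (29, 12) + (14, 12) = (19, 19)

12P = (19, 19)


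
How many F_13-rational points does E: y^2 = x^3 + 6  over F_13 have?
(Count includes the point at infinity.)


For each x in F_13, count y with y^2 = x^3 + 0 x + 6 mod 13:
  x = 2: RHS = 1, y in [1, 12]  -> 2 point(s)
  x = 5: RHS = 1, y in [1, 12]  -> 2 point(s)
  x = 6: RHS = 1, y in [1, 12]  -> 2 point(s)
Affine points: 6. Add the point at infinity: total = 7.

#E(F_13) = 7


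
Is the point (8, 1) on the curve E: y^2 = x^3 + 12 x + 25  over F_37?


Check whether y^2 = x^3 + 12 x + 25 (mod 37) for (x, y) = (8, 1).
LHS: y^2 = 1^2 mod 37 = 1
RHS: x^3 + 12 x + 25 = 8^3 + 12*8 + 25 mod 37 = 4
LHS != RHS

No, not on the curve


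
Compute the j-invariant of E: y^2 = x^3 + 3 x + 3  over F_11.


Delta = -16(4 a^3 + 27 b^2) mod 11 = 5
-1728 * (4 a)^3 = -1728 * (4*3)^3 mod 11 = 10
j = 10 * 5^(-1) mod 11 = 2

j = 2 (mod 11)


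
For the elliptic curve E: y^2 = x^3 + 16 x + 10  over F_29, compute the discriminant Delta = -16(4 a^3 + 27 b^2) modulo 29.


4 a^3 + 27 b^2 = 4*16^3 + 27*10^2 = 16384 + 2700 = 19084
Delta = -16 * (19084) = -305344
Delta mod 29 = 26

Delta = 26 (mod 29)


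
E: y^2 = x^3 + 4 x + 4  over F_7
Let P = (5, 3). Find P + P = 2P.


Doubling: s = (3 x1^2 + a) / (2 y1)
s = (3*5^2 + 4) / (2*3) mod 7 = 5
x3 = s^2 - 2 x1 mod 7 = 5^2 - 2*5 = 1
y3 = s (x1 - x3) - y1 mod 7 = 5 * (5 - 1) - 3 = 3

2P = (1, 3)


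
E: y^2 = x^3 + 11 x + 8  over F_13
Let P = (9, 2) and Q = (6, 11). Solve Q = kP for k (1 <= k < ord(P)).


Enumerate multiples of P until we hit Q = (6, 11):
  1P = (9, 2)
  2P = (7, 8)
  3P = (6, 2)
  4P = (11, 11)
  5P = (10, 0)
  6P = (11, 2)
  7P = (6, 11)
Match found at i = 7.

k = 7


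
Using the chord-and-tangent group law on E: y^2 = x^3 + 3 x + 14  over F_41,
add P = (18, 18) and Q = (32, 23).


P != Q, so use the chord formula.
s = (y2 - y1) / (x2 - x1) = (5) / (14) mod 41 = 15
x3 = s^2 - x1 - x2 mod 41 = 15^2 - 18 - 32 = 11
y3 = s (x1 - x3) - y1 mod 41 = 15 * (18 - 11) - 18 = 5

P + Q = (11, 5)


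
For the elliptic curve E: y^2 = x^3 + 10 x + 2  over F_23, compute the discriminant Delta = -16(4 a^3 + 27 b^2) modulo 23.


4 a^3 + 27 b^2 = 4*10^3 + 27*2^2 = 4000 + 108 = 4108
Delta = -16 * (4108) = -65728
Delta mod 23 = 6

Delta = 6 (mod 23)


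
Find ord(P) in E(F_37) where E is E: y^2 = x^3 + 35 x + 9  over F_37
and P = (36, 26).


Compute successive multiples of P until we hit O:
  1P = (36, 26)
  2P = (27, 19)
  3P = (18, 25)
  4P = (24, 24)
  5P = (13, 21)
  6P = (34, 5)
  7P = (31, 8)
  8P = (17, 35)
  ... (continuing to 37P)
  37P = O

ord(P) = 37


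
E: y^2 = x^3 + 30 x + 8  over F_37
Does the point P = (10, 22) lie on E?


Check whether y^2 = x^3 + 30 x + 8 (mod 37) for (x, y) = (10, 22).
LHS: y^2 = 22^2 mod 37 = 3
RHS: x^3 + 30 x + 8 = 10^3 + 30*10 + 8 mod 37 = 13
LHS != RHS

No, not on the curve


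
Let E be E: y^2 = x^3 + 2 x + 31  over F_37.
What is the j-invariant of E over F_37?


Delta = -16(4 a^3 + 27 b^2) mod 37 = 31
-1728 * (4 a)^3 = -1728 * (4*2)^3 mod 37 = 8
j = 8 * 31^(-1) mod 37 = 11

j = 11 (mod 37)


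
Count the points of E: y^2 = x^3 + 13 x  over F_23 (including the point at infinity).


For each x in F_23, count y with y^2 = x^3 + 13 x + 0 mod 23:
  x = 0: RHS = 0, y in [0]  -> 1 point(s)
  x = 4: RHS = 1, y in [1, 22]  -> 2 point(s)
  x = 5: RHS = 6, y in [11, 12]  -> 2 point(s)
  x = 6: RHS = 18, y in [8, 15]  -> 2 point(s)
  x = 8: RHS = 18, y in [8, 15]  -> 2 point(s)
  x = 9: RHS = 18, y in [8, 15]  -> 2 point(s)
  x = 10: RHS = 3, y in [7, 16]  -> 2 point(s)
  x = 11: RHS = 2, y in [5, 18]  -> 2 point(s)
  x = 16: RHS = 3, y in [7, 16]  -> 2 point(s)
  x = 20: RHS = 3, y in [7, 16]  -> 2 point(s)
  x = 21: RHS = 12, y in [9, 14]  -> 2 point(s)
  x = 22: RHS = 9, y in [3, 20]  -> 2 point(s)
Affine points: 23. Add the point at infinity: total = 24.

#E(F_23) = 24


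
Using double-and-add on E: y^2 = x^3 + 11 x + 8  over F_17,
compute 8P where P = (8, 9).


k = 8 = 1000_2 (binary, LSB first: 0001)
Double-and-add from P = (8, 9):
  bit 0 = 0: acc unchanged = O
  bit 1 = 0: acc unchanged = O
  bit 2 = 0: acc unchanged = O
  bit 3 = 1: acc = O + (12, 7) = (12, 7)

8P = (12, 7)


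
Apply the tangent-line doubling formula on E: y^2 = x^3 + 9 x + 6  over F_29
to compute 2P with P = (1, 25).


Doubling: s = (3 x1^2 + a) / (2 y1)
s = (3*1^2 + 9) / (2*25) mod 29 = 13
x3 = s^2 - 2 x1 mod 29 = 13^2 - 2*1 = 22
y3 = s (x1 - x3) - y1 mod 29 = 13 * (1 - 22) - 25 = 21

2P = (22, 21)


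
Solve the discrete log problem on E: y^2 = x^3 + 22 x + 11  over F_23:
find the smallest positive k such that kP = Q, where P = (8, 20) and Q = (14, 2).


Enumerate multiples of P until we hit Q = (14, 2):
  1P = (8, 20)
  2P = (9, 8)
  3P = (12, 5)
  4P = (7, 5)
  5P = (3, 9)
  6P = (15, 6)
  7P = (4, 18)
  8P = (17, 10)
  9P = (14, 2)
Match found at i = 9.

k = 9


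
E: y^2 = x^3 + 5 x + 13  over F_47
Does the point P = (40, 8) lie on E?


Check whether y^2 = x^3 + 5 x + 13 (mod 47) for (x, y) = (40, 8).
LHS: y^2 = 8^2 mod 47 = 17
RHS: x^3 + 5 x + 13 = 40^3 + 5*40 + 13 mod 47 = 11
LHS != RHS

No, not on the curve


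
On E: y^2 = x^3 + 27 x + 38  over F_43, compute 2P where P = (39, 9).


Doubling: s = (3 x1^2 + a) / (2 y1)
s = (3*39^2 + 27) / (2*9) mod 43 = 40
x3 = s^2 - 2 x1 mod 43 = 40^2 - 2*39 = 17
y3 = s (x1 - x3) - y1 mod 43 = 40 * (39 - 17) - 9 = 11

2P = (17, 11)


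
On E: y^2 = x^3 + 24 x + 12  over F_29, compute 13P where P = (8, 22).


k = 13 = 1101_2 (binary, LSB first: 1011)
Double-and-add from P = (8, 22):
  bit 0 = 1: acc = O + (8, 22) = (8, 22)
  bit 1 = 0: acc unchanged = (8, 22)
  bit 2 = 1: acc = (8, 22) + (10, 11) = (5, 5)
  bit 3 = 1: acc = (5, 5) + (3, 13) = (8, 7)

13P = (8, 7)


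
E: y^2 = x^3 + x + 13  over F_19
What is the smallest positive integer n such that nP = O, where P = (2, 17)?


Compute successive multiples of P until we hit O:
  1P = (2, 17)
  2P = (3, 10)
  3P = (6, 11)
  4P = (18, 7)
  5P = (8, 1)
  6P = (14, 15)
  7P = (12, 10)
  8P = (11, 14)
  ... (continuing to 22P)
  22P = O

ord(P) = 22


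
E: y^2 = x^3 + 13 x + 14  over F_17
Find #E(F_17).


For each x in F_17, count y with y^2 = x^3 + 13 x + 14 mod 17:
  x = 5: RHS = 0, y in [0]  -> 1 point(s)
  x = 6: RHS = 2, y in [6, 11]  -> 2 point(s)
  x = 8: RHS = 1, y in [1, 16]  -> 2 point(s)
  x = 11: RHS = 9, y in [3, 14]  -> 2 point(s)
  x = 13: RHS = 0, y in [0]  -> 1 point(s)
  x = 14: RHS = 16, y in [4, 13]  -> 2 point(s)
  x = 16: RHS = 0, y in [0]  -> 1 point(s)
Affine points: 11. Add the point at infinity: total = 12.

#E(F_17) = 12


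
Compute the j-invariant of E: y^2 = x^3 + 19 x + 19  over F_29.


Delta = -16(4 a^3 + 27 b^2) mod 29 = 7
-1728 * (4 a)^3 = -1728 * (4*19)^3 mod 29 = 7
j = 7 * 7^(-1) mod 29 = 1

j = 1 (mod 29)


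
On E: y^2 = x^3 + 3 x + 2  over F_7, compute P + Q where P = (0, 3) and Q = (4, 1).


P != Q, so use the chord formula.
s = (y2 - y1) / (x2 - x1) = (5) / (4) mod 7 = 3
x3 = s^2 - x1 - x2 mod 7 = 3^2 - 0 - 4 = 5
y3 = s (x1 - x3) - y1 mod 7 = 3 * (0 - 5) - 3 = 3

P + Q = (5, 3)


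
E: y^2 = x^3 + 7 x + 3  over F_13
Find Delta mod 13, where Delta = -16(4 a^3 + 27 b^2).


4 a^3 + 27 b^2 = 4*7^3 + 27*3^2 = 1372 + 243 = 1615
Delta = -16 * (1615) = -25840
Delta mod 13 = 4

Delta = 4 (mod 13)


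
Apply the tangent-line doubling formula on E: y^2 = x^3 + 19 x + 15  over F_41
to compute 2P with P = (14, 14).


Doubling: s = (3 x1^2 + a) / (2 y1)
s = (3*14^2 + 19) / (2*14) mod 41 = 29
x3 = s^2 - 2 x1 mod 41 = 29^2 - 2*14 = 34
y3 = s (x1 - x3) - y1 mod 41 = 29 * (14 - 34) - 14 = 21

2P = (34, 21)


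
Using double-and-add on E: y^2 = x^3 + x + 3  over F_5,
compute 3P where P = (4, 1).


k = 3 = 11_2 (binary, LSB first: 11)
Double-and-add from P = (4, 1):
  bit 0 = 1: acc = O + (4, 1) = (4, 1)
  bit 1 = 1: acc = (4, 1) + (1, 0) = (4, 4)

3P = (4, 4)


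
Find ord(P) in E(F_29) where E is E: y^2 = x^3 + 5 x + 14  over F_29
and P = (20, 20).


Compute successive multiples of P until we hit O:
  1P = (20, 20)
  2P = (17, 16)
  3P = (26, 1)
  4P = (18, 22)
  5P = (21, 10)
  6P = (1, 22)
  7P = (15, 10)
  8P = (27, 24)
  ... (continuing to 30P)
  30P = O

ord(P) = 30


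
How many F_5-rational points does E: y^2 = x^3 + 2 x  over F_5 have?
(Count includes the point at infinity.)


For each x in F_5, count y with y^2 = x^3 + 2 x + 0 mod 5:
  x = 0: RHS = 0, y in [0]  -> 1 point(s)
Affine points: 1. Add the point at infinity: total = 2.

#E(F_5) = 2


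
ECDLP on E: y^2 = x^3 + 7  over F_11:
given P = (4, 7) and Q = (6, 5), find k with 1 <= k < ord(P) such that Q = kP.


Enumerate multiples of P until we hit Q = (6, 5):
  1P = (4, 7)
  2P = (6, 5)
Match found at i = 2.

k = 2


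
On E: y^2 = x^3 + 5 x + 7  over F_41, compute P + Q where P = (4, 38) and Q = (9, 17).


P != Q, so use the chord formula.
s = (y2 - y1) / (x2 - x1) = (20) / (5) mod 41 = 4
x3 = s^2 - x1 - x2 mod 41 = 4^2 - 4 - 9 = 3
y3 = s (x1 - x3) - y1 mod 41 = 4 * (4 - 3) - 38 = 7

P + Q = (3, 7)


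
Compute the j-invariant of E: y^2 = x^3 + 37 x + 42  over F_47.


Delta = -16(4 a^3 + 27 b^2) mod 47 = 43
-1728 * (4 a)^3 = -1728 * (4*37)^3 mod 47 = 13
j = 13 * 43^(-1) mod 47 = 32

j = 32 (mod 47)


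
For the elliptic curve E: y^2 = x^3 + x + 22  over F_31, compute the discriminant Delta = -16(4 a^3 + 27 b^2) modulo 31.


4 a^3 + 27 b^2 = 4*1^3 + 27*22^2 = 4 + 13068 = 13072
Delta = -16 * (13072) = -209152
Delta mod 31 = 5

Delta = 5 (mod 31)


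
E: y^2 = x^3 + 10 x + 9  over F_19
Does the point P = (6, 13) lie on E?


Check whether y^2 = x^3 + 10 x + 9 (mod 19) for (x, y) = (6, 13).
LHS: y^2 = 13^2 mod 19 = 17
RHS: x^3 + 10 x + 9 = 6^3 + 10*6 + 9 mod 19 = 0
LHS != RHS

No, not on the curve


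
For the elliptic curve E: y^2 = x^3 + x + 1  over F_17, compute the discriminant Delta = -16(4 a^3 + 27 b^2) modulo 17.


4 a^3 + 27 b^2 = 4*1^3 + 27*1^2 = 4 + 27 = 31
Delta = -16 * (31) = -496
Delta mod 17 = 14

Delta = 14 (mod 17)


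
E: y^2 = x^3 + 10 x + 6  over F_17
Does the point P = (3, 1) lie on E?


Check whether y^2 = x^3 + 10 x + 6 (mod 17) for (x, y) = (3, 1).
LHS: y^2 = 1^2 mod 17 = 1
RHS: x^3 + 10 x + 6 = 3^3 + 10*3 + 6 mod 17 = 12
LHS != RHS

No, not on the curve


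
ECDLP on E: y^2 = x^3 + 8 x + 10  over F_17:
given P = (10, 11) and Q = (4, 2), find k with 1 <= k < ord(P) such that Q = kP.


Enumerate multiples of P until we hit Q = (4, 2):
  1P = (10, 11)
  2P = (6, 11)
  3P = (1, 6)
  4P = (4, 15)
  5P = (11, 1)
  6P = (11, 16)
  7P = (4, 2)
Match found at i = 7.

k = 7


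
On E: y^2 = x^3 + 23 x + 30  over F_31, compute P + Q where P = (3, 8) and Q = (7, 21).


P != Q, so use the chord formula.
s = (y2 - y1) / (x2 - x1) = (13) / (4) mod 31 = 11
x3 = s^2 - x1 - x2 mod 31 = 11^2 - 3 - 7 = 18
y3 = s (x1 - x3) - y1 mod 31 = 11 * (3 - 18) - 8 = 13

P + Q = (18, 13)


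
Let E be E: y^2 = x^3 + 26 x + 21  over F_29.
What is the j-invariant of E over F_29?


Delta = -16(4 a^3 + 27 b^2) mod 29 = 6
-1728 * (4 a)^3 = -1728 * (4*26)^3 mod 29 = 28
j = 28 * 6^(-1) mod 29 = 24

j = 24 (mod 29)


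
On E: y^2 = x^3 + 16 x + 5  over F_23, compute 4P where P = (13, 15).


k = 4 = 100_2 (binary, LSB first: 001)
Double-and-add from P = (13, 15):
  bit 0 = 0: acc unchanged = O
  bit 1 = 0: acc unchanged = O
  bit 2 = 1: acc = O + (13, 8) = (13, 8)

4P = (13, 8)


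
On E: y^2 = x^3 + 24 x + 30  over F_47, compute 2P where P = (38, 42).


Doubling: s = (3 x1^2 + a) / (2 y1)
s = (3*38^2 + 24) / (2*42) mod 47 = 25
x3 = s^2 - 2 x1 mod 47 = 25^2 - 2*38 = 32
y3 = s (x1 - x3) - y1 mod 47 = 25 * (38 - 32) - 42 = 14

2P = (32, 14)


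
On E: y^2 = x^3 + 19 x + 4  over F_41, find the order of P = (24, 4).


Compute successive multiples of P until we hit O:
  1P = (24, 4)
  2P = (38, 24)
  3P = (12, 19)
  4P = (4, 12)
  5P = (23, 12)
  6P = (17, 22)
  7P = (20, 15)
  8P = (2, 38)
  ... (continuing to 22P)
  22P = O

ord(P) = 22


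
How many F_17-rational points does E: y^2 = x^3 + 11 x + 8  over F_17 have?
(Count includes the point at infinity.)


For each x in F_17, count y with y^2 = x^3 + 11 x + 8 mod 17:
  x = 0: RHS = 8, y in [5, 12]  -> 2 point(s)
  x = 2: RHS = 4, y in [2, 15]  -> 2 point(s)
  x = 3: RHS = 0, y in [0]  -> 1 point(s)
  x = 5: RHS = 1, y in [1, 16]  -> 2 point(s)
  x = 6: RHS = 1, y in [1, 16]  -> 2 point(s)
  x = 8: RHS = 13, y in [8, 9]  -> 2 point(s)
  x = 10: RHS = 13, y in [8, 9]  -> 2 point(s)
  x = 11: RHS = 15, y in [7, 10]  -> 2 point(s)
  x = 12: RHS = 15, y in [7, 10]  -> 2 point(s)
  x = 13: RHS = 2, y in [6, 11]  -> 2 point(s)
  x = 14: RHS = 16, y in [4, 13]  -> 2 point(s)
  x = 16: RHS = 13, y in [8, 9]  -> 2 point(s)
Affine points: 23. Add the point at infinity: total = 24.

#E(F_17) = 24


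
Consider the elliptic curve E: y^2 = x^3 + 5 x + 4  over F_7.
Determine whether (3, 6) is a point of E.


Check whether y^2 = x^3 + 5 x + 4 (mod 7) for (x, y) = (3, 6).
LHS: y^2 = 6^2 mod 7 = 1
RHS: x^3 + 5 x + 4 = 3^3 + 5*3 + 4 mod 7 = 4
LHS != RHS

No, not on the curve


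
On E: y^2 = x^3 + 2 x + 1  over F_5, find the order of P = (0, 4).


Compute successive multiples of P until we hit O:
  1P = (0, 4)
  2P = (1, 2)
  3P = (3, 2)
  4P = (3, 3)
  5P = (1, 3)
  6P = (0, 1)
  7P = O

ord(P) = 7


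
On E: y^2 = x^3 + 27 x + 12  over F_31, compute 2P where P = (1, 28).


Doubling: s = (3 x1^2 + a) / (2 y1)
s = (3*1^2 + 27) / (2*28) mod 31 = 26
x3 = s^2 - 2 x1 mod 31 = 26^2 - 2*1 = 23
y3 = s (x1 - x3) - y1 mod 31 = 26 * (1 - 23) - 28 = 20

2P = (23, 20)


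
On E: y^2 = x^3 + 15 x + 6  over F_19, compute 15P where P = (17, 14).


k = 15 = 1111_2 (binary, LSB first: 1111)
Double-and-add from P = (17, 14):
  bit 0 = 1: acc = O + (17, 14) = (17, 14)
  bit 1 = 1: acc = (17, 14) + (13, 17) = (5, 15)
  bit 2 = 1: acc = (5, 15) + (4, 15) = (10, 4)
  bit 3 = 1: acc = (10, 4) + (8, 7) = (8, 12)

15P = (8, 12)


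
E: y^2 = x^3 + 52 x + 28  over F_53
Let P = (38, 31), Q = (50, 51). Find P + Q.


P != Q, so use the chord formula.
s = (y2 - y1) / (x2 - x1) = (20) / (12) mod 53 = 37
x3 = s^2 - x1 - x2 mod 53 = 37^2 - 38 - 50 = 9
y3 = s (x1 - x3) - y1 mod 53 = 37 * (38 - 9) - 31 = 35

P + Q = (9, 35)


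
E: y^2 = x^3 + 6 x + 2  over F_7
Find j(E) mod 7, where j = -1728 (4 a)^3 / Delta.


Delta = -16(4 a^3 + 27 b^2) mod 7 = 2
-1728 * (4 a)^3 = -1728 * (4*6)^3 mod 7 = 6
j = 6 * 2^(-1) mod 7 = 3

j = 3 (mod 7)


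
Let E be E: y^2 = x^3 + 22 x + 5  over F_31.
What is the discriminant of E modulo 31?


4 a^3 + 27 b^2 = 4*22^3 + 27*5^2 = 42592 + 675 = 43267
Delta = -16 * (43267) = -692272
Delta mod 31 = 20

Delta = 20 (mod 31)


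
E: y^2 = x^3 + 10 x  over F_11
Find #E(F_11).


For each x in F_11, count y with y^2 = x^3 + 10 x + 0 mod 11:
  x = 0: RHS = 0, y in [0]  -> 1 point(s)
  x = 1: RHS = 0, y in [0]  -> 1 point(s)
  x = 4: RHS = 5, y in [4, 7]  -> 2 point(s)
  x = 6: RHS = 1, y in [1, 10]  -> 2 point(s)
  x = 8: RHS = 9, y in [3, 8]  -> 2 point(s)
  x = 9: RHS = 5, y in [4, 7]  -> 2 point(s)
  x = 10: RHS = 0, y in [0]  -> 1 point(s)
Affine points: 11. Add the point at infinity: total = 12.

#E(F_11) = 12


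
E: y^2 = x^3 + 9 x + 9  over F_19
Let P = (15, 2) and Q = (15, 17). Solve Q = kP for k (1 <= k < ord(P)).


Enumerate multiples of P until we hit Q = (15, 17):
  1P = (15, 2)
  2P = (8, 17)
  3P = (13, 10)
  4P = (7, 4)
  5P = (3, 14)
  6P = (2, 4)
  7P = (0, 3)
  8P = (10, 4)
  9P = (1, 0)
  10P = (10, 15)
  11P = (0, 16)
  12P = (2, 15)
  13P = (3, 5)
  14P = (7, 15)
  15P = (13, 9)
  16P = (8, 2)
  17P = (15, 17)
Match found at i = 17.

k = 17


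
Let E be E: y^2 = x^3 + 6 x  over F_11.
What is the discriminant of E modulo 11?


4 a^3 + 27 b^2 = 4*6^3 + 27*0^2 = 864 + 0 = 864
Delta = -16 * (864) = -13824
Delta mod 11 = 3

Delta = 3 (mod 11)


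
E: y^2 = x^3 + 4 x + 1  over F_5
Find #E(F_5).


For each x in F_5, count y with y^2 = x^3 + 4 x + 1 mod 5:
  x = 0: RHS = 1, y in [1, 4]  -> 2 point(s)
  x = 1: RHS = 1, y in [1, 4]  -> 2 point(s)
  x = 3: RHS = 0, y in [0]  -> 1 point(s)
  x = 4: RHS = 1, y in [1, 4]  -> 2 point(s)
Affine points: 7. Add the point at infinity: total = 8.

#E(F_5) = 8


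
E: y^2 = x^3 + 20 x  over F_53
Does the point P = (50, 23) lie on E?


Check whether y^2 = x^3 + 20 x + 0 (mod 53) for (x, y) = (50, 23).
LHS: y^2 = 23^2 mod 53 = 52
RHS: x^3 + 20 x + 0 = 50^3 + 20*50 + 0 mod 53 = 19
LHS != RHS

No, not on the curve


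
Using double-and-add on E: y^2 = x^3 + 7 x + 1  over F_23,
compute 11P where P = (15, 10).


k = 11 = 1011_2 (binary, LSB first: 1101)
Double-and-add from P = (15, 10):
  bit 0 = 1: acc = O + (15, 10) = (15, 10)
  bit 1 = 1: acc = (15, 10) + (18, 5) = (3, 16)
  bit 2 = 0: acc unchanged = (3, 16)
  bit 3 = 1: acc = (3, 16) + (5, 0) = (10, 17)

11P = (10, 17)


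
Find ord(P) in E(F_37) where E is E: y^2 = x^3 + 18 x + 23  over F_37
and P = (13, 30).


Compute successive multiples of P until we hit O:
  1P = (13, 30)
  2P = (2, 20)
  3P = (32, 20)
  4P = (22, 2)
  5P = (3, 17)
  6P = (9, 27)
  7P = (4, 23)
  8P = (27, 29)
  ... (continuing to 44P)
  44P = O

ord(P) = 44


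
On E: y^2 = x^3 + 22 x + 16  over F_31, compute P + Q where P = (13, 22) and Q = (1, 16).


P != Q, so use the chord formula.
s = (y2 - y1) / (x2 - x1) = (25) / (19) mod 31 = 16
x3 = s^2 - x1 - x2 mod 31 = 16^2 - 13 - 1 = 25
y3 = s (x1 - x3) - y1 mod 31 = 16 * (13 - 25) - 22 = 3

P + Q = (25, 3)


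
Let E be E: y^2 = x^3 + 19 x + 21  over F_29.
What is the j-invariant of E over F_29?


Delta = -16(4 a^3 + 27 b^2) mod 29 = 15
-1728 * (4 a)^3 = -1728 * (4*19)^3 mod 29 = 7
j = 7 * 15^(-1) mod 29 = 14

j = 14 (mod 29)


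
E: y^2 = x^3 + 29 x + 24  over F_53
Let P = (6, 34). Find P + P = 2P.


Doubling: s = (3 x1^2 + a) / (2 y1)
s = (3*6^2 + 29) / (2*34) mod 53 = 48
x3 = s^2 - 2 x1 mod 53 = 48^2 - 2*6 = 13
y3 = s (x1 - x3) - y1 mod 53 = 48 * (6 - 13) - 34 = 1

2P = (13, 1)


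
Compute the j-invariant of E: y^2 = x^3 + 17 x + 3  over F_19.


Delta = -16(4 a^3 + 27 b^2) mod 19 = 6
-1728 * (4 a)^3 = -1728 * (4*17)^3 mod 19 = 1
j = 1 * 6^(-1) mod 19 = 16

j = 16 (mod 19)


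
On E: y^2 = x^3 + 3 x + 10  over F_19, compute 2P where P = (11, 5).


Doubling: s = (3 x1^2 + a) / (2 y1)
s = (3*11^2 + 3) / (2*5) mod 19 = 10
x3 = s^2 - 2 x1 mod 19 = 10^2 - 2*11 = 2
y3 = s (x1 - x3) - y1 mod 19 = 10 * (11 - 2) - 5 = 9

2P = (2, 9)


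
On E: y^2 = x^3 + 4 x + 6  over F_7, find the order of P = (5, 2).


Compute successive multiples of P until we hit O:
  1P = (5, 2)
  2P = (6, 1)
  3P = (4, 4)
  4P = (2, 6)
  5P = (1, 2)
  6P = (1, 5)
  7P = (2, 1)
  8P = (4, 3)
  ... (continuing to 11P)
  11P = O

ord(P) = 11


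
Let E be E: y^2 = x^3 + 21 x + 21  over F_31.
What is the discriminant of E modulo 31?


4 a^3 + 27 b^2 = 4*21^3 + 27*21^2 = 37044 + 11907 = 48951
Delta = -16 * (48951) = -783216
Delta mod 31 = 30

Delta = 30 (mod 31)


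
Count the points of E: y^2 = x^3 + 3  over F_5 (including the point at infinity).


For each x in F_5, count y with y^2 = x^3 + 0 x + 3 mod 5:
  x = 1: RHS = 4, y in [2, 3]  -> 2 point(s)
  x = 2: RHS = 1, y in [1, 4]  -> 2 point(s)
  x = 3: RHS = 0, y in [0]  -> 1 point(s)
Affine points: 5. Add the point at infinity: total = 6.

#E(F_5) = 6


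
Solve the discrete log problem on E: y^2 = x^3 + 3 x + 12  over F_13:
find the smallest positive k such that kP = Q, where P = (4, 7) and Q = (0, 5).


Enumerate multiples of P until we hit Q = (0, 5):
  1P = (4, 7)
  2P = (6, 8)
  3P = (0, 8)
  4P = (5, 3)
  5P = (7, 5)
  6P = (1, 4)
  7P = (9, 1)
  8P = (3, 10)
  9P = (2, 0)
  10P = (3, 3)
  11P = (9, 12)
  12P = (1, 9)
  13P = (7, 8)
  14P = (5, 10)
  15P = (0, 5)
Match found at i = 15.

k = 15


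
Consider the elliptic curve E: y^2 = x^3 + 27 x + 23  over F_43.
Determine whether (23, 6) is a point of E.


Check whether y^2 = x^3 + 27 x + 23 (mod 43) for (x, y) = (23, 6).
LHS: y^2 = 6^2 mod 43 = 36
RHS: x^3 + 27 x + 23 = 23^3 + 27*23 + 23 mod 43 = 40
LHS != RHS

No, not on the curve


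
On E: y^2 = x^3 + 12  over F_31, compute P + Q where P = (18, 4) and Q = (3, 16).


P != Q, so use the chord formula.
s = (y2 - y1) / (x2 - x1) = (12) / (16) mod 31 = 24
x3 = s^2 - x1 - x2 mod 31 = 24^2 - 18 - 3 = 28
y3 = s (x1 - x3) - y1 mod 31 = 24 * (18 - 28) - 4 = 4

P + Q = (28, 4)


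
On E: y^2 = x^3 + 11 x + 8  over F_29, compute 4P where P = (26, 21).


k = 4 = 100_2 (binary, LSB first: 001)
Double-and-add from P = (26, 21):
  bit 0 = 0: acc unchanged = O
  bit 1 = 0: acc unchanged = O
  bit 2 = 1: acc = O + (28, 24) = (28, 24)

4P = (28, 24)


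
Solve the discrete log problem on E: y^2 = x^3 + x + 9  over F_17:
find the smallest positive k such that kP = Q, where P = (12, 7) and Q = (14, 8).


Enumerate multiples of P until we hit Q = (14, 8):
  1P = (12, 7)
  2P = (2, 6)
  3P = (11, 5)
  4P = (15, 4)
  5P = (8, 6)
  6P = (13, 14)
  7P = (7, 11)
  8P = (0, 14)
  9P = (9, 4)
  10P = (14, 8)
Match found at i = 10.

k = 10


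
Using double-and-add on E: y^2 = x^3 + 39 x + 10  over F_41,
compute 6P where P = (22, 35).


k = 6 = 110_2 (binary, LSB first: 011)
Double-and-add from P = (22, 35):
  bit 0 = 0: acc unchanged = O
  bit 1 = 1: acc = O + (37, 35) = (37, 35)
  bit 2 = 1: acc = (37, 35) + (17, 25) = (18, 36)

6P = (18, 36)


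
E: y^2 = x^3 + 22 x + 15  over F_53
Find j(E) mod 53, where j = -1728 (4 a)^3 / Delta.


Delta = -16(4 a^3 + 27 b^2) mod 53 = 4
-1728 * (4 a)^3 = -1728 * (4*22)^3 mod 53 = 11
j = 11 * 4^(-1) mod 53 = 16

j = 16 (mod 53)


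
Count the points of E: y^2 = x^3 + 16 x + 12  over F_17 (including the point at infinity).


For each x in F_17, count y with y^2 = x^3 + 16 x + 12 mod 17:
  x = 2: RHS = 1, y in [1, 16]  -> 2 point(s)
  x = 3: RHS = 2, y in [6, 11]  -> 2 point(s)
  x = 4: RHS = 4, y in [2, 15]  -> 2 point(s)
  x = 5: RHS = 13, y in [8, 9]  -> 2 point(s)
  x = 6: RHS = 1, y in [1, 16]  -> 2 point(s)
  x = 7: RHS = 8, y in [5, 12]  -> 2 point(s)
  x = 9: RHS = 1, y in [1, 16]  -> 2 point(s)
  x = 10: RHS = 16, y in [4, 13]  -> 2 point(s)
Affine points: 16. Add the point at infinity: total = 17.

#E(F_17) = 17


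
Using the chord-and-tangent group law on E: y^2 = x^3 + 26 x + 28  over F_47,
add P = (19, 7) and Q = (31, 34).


P != Q, so use the chord formula.
s = (y2 - y1) / (x2 - x1) = (27) / (12) mod 47 = 14
x3 = s^2 - x1 - x2 mod 47 = 14^2 - 19 - 31 = 5
y3 = s (x1 - x3) - y1 mod 47 = 14 * (19 - 5) - 7 = 1

P + Q = (5, 1)


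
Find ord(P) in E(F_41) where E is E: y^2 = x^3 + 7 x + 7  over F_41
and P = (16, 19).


Compute successive multiples of P until we hit O:
  1P = (16, 19)
  2P = (29, 32)
  3P = (38, 0)
  4P = (29, 9)
  5P = (16, 22)
  6P = O

ord(P) = 6


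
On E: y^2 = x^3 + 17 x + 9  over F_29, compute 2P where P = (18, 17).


Doubling: s = (3 x1^2 + a) / (2 y1)
s = (3*18^2 + 17) / (2*17) mod 29 = 18
x3 = s^2 - 2 x1 mod 29 = 18^2 - 2*18 = 27
y3 = s (x1 - x3) - y1 mod 29 = 18 * (18 - 27) - 17 = 24

2P = (27, 24)


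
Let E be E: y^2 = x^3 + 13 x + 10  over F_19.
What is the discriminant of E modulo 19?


4 a^3 + 27 b^2 = 4*13^3 + 27*10^2 = 8788 + 2700 = 11488
Delta = -16 * (11488) = -183808
Delta mod 19 = 17

Delta = 17 (mod 19)


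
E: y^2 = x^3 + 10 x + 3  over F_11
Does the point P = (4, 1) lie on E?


Check whether y^2 = x^3 + 10 x + 3 (mod 11) for (x, y) = (4, 1).
LHS: y^2 = 1^2 mod 11 = 1
RHS: x^3 + 10 x + 3 = 4^3 + 10*4 + 3 mod 11 = 8
LHS != RHS

No, not on the curve


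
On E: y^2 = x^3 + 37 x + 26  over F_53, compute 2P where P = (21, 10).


Doubling: s = (3 x1^2 + a) / (2 y1)
s = (3*21^2 + 37) / (2*10) mod 53 = 15
x3 = s^2 - 2 x1 mod 53 = 15^2 - 2*21 = 24
y3 = s (x1 - x3) - y1 mod 53 = 15 * (21 - 24) - 10 = 51

2P = (24, 51)


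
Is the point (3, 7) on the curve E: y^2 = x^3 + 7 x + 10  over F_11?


Check whether y^2 = x^3 + 7 x + 10 (mod 11) for (x, y) = (3, 7).
LHS: y^2 = 7^2 mod 11 = 5
RHS: x^3 + 7 x + 10 = 3^3 + 7*3 + 10 mod 11 = 3
LHS != RHS

No, not on the curve


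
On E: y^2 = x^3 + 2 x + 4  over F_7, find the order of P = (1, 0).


Compute successive multiples of P until we hit O:
  1P = (1, 0)
  2P = O

ord(P) = 2


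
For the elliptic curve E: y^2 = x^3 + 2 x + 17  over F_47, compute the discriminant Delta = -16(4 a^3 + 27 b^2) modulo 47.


4 a^3 + 27 b^2 = 4*2^3 + 27*17^2 = 32 + 7803 = 7835
Delta = -16 * (7835) = -125360
Delta mod 47 = 36

Delta = 36 (mod 47)


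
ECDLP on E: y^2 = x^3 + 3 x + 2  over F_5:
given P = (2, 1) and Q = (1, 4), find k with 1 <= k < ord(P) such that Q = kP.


Enumerate multiples of P until we hit Q = (1, 4):
  1P = (2, 1)
  2P = (1, 4)
Match found at i = 2.

k = 2


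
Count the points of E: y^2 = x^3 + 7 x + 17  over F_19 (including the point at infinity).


For each x in F_19, count y with y^2 = x^3 + 7 x + 17 mod 19:
  x = 0: RHS = 17, y in [6, 13]  -> 2 point(s)
  x = 1: RHS = 6, y in [5, 14]  -> 2 point(s)
  x = 2: RHS = 1, y in [1, 18]  -> 2 point(s)
  x = 5: RHS = 6, y in [5, 14]  -> 2 point(s)
  x = 6: RHS = 9, y in [3, 16]  -> 2 point(s)
  x = 9: RHS = 11, y in [7, 12]  -> 2 point(s)
  x = 10: RHS = 4, y in [2, 17]  -> 2 point(s)
  x = 11: RHS = 0, y in [0]  -> 1 point(s)
  x = 12: RHS = 5, y in [9, 10]  -> 2 point(s)
  x = 13: RHS = 6, y in [5, 14]  -> 2 point(s)
  x = 14: RHS = 9, y in [3, 16]  -> 2 point(s)
  x = 15: RHS = 1, y in [1, 18]  -> 2 point(s)
  x = 16: RHS = 7, y in [8, 11]  -> 2 point(s)
  x = 18: RHS = 9, y in [3, 16]  -> 2 point(s)
Affine points: 27. Add the point at infinity: total = 28.

#E(F_19) = 28


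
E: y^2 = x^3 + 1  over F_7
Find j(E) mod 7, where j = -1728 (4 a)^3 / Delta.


Delta = -16(4 a^3 + 27 b^2) mod 7 = 2
-1728 * (4 a)^3 = -1728 * (4*0)^3 mod 7 = 0
j = 0 * 2^(-1) mod 7 = 0

j = 0 (mod 7)


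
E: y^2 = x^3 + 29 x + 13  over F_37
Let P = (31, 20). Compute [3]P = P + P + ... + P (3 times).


k = 3 = 11_2 (binary, LSB first: 11)
Double-and-add from P = (31, 20):
  bit 0 = 1: acc = O + (31, 20) = (31, 20)
  bit 1 = 1: acc = (31, 20) + (9, 35) = (35, 13)

3P = (35, 13)


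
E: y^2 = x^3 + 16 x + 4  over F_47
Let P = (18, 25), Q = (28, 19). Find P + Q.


P != Q, so use the chord formula.
s = (y2 - y1) / (x2 - x1) = (41) / (10) mod 47 = 37
x3 = s^2 - x1 - x2 mod 47 = 37^2 - 18 - 28 = 7
y3 = s (x1 - x3) - y1 mod 47 = 37 * (18 - 7) - 25 = 6

P + Q = (7, 6)


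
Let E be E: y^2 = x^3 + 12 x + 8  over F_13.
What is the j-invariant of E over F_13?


Delta = -16(4 a^3 + 27 b^2) mod 13 = 2
-1728 * (4 a)^3 = -1728 * (4*12)^3 mod 13 = 1
j = 1 * 2^(-1) mod 13 = 7

j = 7 (mod 13)


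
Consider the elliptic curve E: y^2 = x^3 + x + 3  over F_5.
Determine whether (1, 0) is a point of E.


Check whether y^2 = x^3 + 1 x + 3 (mod 5) for (x, y) = (1, 0).
LHS: y^2 = 0^2 mod 5 = 0
RHS: x^3 + 1 x + 3 = 1^3 + 1*1 + 3 mod 5 = 0
LHS = RHS

Yes, on the curve


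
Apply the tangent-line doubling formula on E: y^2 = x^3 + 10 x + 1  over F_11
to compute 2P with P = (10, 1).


Doubling: s = (3 x1^2 + a) / (2 y1)
s = (3*10^2 + 10) / (2*1) mod 11 = 1
x3 = s^2 - 2 x1 mod 11 = 1^2 - 2*10 = 3
y3 = s (x1 - x3) - y1 mod 11 = 1 * (10 - 3) - 1 = 6

2P = (3, 6)


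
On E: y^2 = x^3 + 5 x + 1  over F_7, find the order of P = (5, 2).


Compute successive multiples of P until we hit O:
  1P = (5, 2)
  2P = (5, 5)
  3P = O

ord(P) = 3


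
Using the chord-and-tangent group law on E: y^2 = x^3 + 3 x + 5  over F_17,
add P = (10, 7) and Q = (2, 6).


P != Q, so use the chord formula.
s = (y2 - y1) / (x2 - x1) = (16) / (9) mod 17 = 15
x3 = s^2 - x1 - x2 mod 17 = 15^2 - 10 - 2 = 9
y3 = s (x1 - x3) - y1 mod 17 = 15 * (10 - 9) - 7 = 8

P + Q = (9, 8)


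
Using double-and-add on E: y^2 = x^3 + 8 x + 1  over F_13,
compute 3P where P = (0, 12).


k = 3 = 11_2 (binary, LSB first: 11)
Double-and-add from P = (0, 12):
  bit 0 = 1: acc = O + (0, 12) = (0, 12)
  bit 1 = 1: acc = (0, 12) + (3, 0) = (0, 1)

3P = (0, 1)


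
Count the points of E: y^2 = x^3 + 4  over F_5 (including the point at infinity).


For each x in F_5, count y with y^2 = x^3 + 0 x + 4 mod 5:
  x = 0: RHS = 4, y in [2, 3]  -> 2 point(s)
  x = 1: RHS = 0, y in [0]  -> 1 point(s)
  x = 3: RHS = 1, y in [1, 4]  -> 2 point(s)
Affine points: 5. Add the point at infinity: total = 6.

#E(F_5) = 6


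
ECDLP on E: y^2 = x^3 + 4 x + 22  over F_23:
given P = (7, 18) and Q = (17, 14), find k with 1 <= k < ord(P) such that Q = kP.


Enumerate multiples of P until we hit Q = (17, 14):
  1P = (7, 18)
  2P = (10, 2)
  3P = (14, 4)
  4P = (6, 3)
  5P = (5, 12)
  6P = (20, 12)
  7P = (12, 2)
  8P = (17, 14)
Match found at i = 8.

k = 8


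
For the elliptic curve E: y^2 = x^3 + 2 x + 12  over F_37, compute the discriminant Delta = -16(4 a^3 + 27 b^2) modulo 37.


4 a^3 + 27 b^2 = 4*2^3 + 27*12^2 = 32 + 3888 = 3920
Delta = -16 * (3920) = -62720
Delta mod 37 = 32

Delta = 32 (mod 37)


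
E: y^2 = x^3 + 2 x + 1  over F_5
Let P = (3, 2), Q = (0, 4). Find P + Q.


P != Q, so use the chord formula.
s = (y2 - y1) / (x2 - x1) = (2) / (2) mod 5 = 1
x3 = s^2 - x1 - x2 mod 5 = 1^2 - 3 - 0 = 3
y3 = s (x1 - x3) - y1 mod 5 = 1 * (3 - 3) - 2 = 3

P + Q = (3, 3)


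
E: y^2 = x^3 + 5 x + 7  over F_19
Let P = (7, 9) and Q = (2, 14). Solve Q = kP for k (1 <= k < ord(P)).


Enumerate multiples of P until we hit Q = (2, 14):
  1P = (7, 9)
  2P = (5, 10)
  3P = (12, 3)
  4P = (6, 5)
  5P = (3, 7)
  6P = (14, 16)
  7P = (18, 18)
  8P = (11, 5)
  9P = (2, 5)
  10P = (0, 8)
  11P = (0, 11)
  12P = (2, 14)
Match found at i = 12.

k = 12


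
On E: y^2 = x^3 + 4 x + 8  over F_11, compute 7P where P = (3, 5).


k = 7 = 111_2 (binary, LSB first: 111)
Double-and-add from P = (3, 5):
  bit 0 = 1: acc = O + (3, 5) = (3, 5)
  bit 1 = 1: acc = (3, 5) + (9, 5) = (10, 6)
  bit 2 = 1: acc = (10, 6) + (7, 7) = (10, 5)

7P = (10, 5)


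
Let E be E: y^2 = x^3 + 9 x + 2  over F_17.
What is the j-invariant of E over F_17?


Delta = -16(4 a^3 + 27 b^2) mod 17 = 15
-1728 * (4 a)^3 = -1728 * (4*9)^3 mod 17 = 14
j = 14 * 15^(-1) mod 17 = 10

j = 10 (mod 17)


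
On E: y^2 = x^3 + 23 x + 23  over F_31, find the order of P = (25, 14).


Compute successive multiples of P until we hit O:
  1P = (25, 14)
  2P = (14, 12)
  3P = (1, 27)
  4P = (23, 3)
  5P = (21, 8)
  6P = (26, 0)
  7P = (21, 23)
  8P = (23, 28)
  ... (continuing to 12P)
  12P = O

ord(P) = 12


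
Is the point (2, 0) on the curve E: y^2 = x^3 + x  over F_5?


Check whether y^2 = x^3 + 1 x + 0 (mod 5) for (x, y) = (2, 0).
LHS: y^2 = 0^2 mod 5 = 0
RHS: x^3 + 1 x + 0 = 2^3 + 1*2 + 0 mod 5 = 0
LHS = RHS

Yes, on the curve


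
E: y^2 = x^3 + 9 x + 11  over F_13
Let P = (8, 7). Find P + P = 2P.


Doubling: s = (3 x1^2 + a) / (2 y1)
s = (3*8^2 + 9) / (2*7) mod 13 = 6
x3 = s^2 - 2 x1 mod 13 = 6^2 - 2*8 = 7
y3 = s (x1 - x3) - y1 mod 13 = 6 * (8 - 7) - 7 = 12

2P = (7, 12)


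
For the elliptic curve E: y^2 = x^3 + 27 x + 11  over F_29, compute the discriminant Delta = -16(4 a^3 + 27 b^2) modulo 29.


4 a^3 + 27 b^2 = 4*27^3 + 27*11^2 = 78732 + 3267 = 81999
Delta = -16 * (81999) = -1311984
Delta mod 29 = 5

Delta = 5 (mod 29)


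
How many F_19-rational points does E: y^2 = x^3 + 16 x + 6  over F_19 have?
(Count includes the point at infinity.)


For each x in F_19, count y with y^2 = x^3 + 16 x + 6 mod 19:
  x = 0: RHS = 6, y in [5, 14]  -> 2 point(s)
  x = 1: RHS = 4, y in [2, 17]  -> 2 point(s)
  x = 3: RHS = 5, y in [9, 10]  -> 2 point(s)
  x = 4: RHS = 1, y in [1, 18]  -> 2 point(s)
  x = 7: RHS = 5, y in [9, 10]  -> 2 point(s)
  x = 8: RHS = 0, y in [0]  -> 1 point(s)
  x = 9: RHS = 5, y in [9, 10]  -> 2 point(s)
  x = 10: RHS = 7, y in [8, 11]  -> 2 point(s)
  x = 12: RHS = 7, y in [8, 11]  -> 2 point(s)
  x = 13: RHS = 17, y in [6, 13]  -> 2 point(s)
  x = 15: RHS = 11, y in [7, 12]  -> 2 point(s)
  x = 16: RHS = 7, y in [8, 11]  -> 2 point(s)
  x = 17: RHS = 4, y in [2, 17]  -> 2 point(s)
Affine points: 25. Add the point at infinity: total = 26.

#E(F_19) = 26


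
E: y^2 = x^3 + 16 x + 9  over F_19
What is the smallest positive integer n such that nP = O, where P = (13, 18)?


Compute successive multiples of P until we hit O:
  1P = (13, 18)
  2P = (18, 7)
  3P = (5, 10)
  4P = (2, 12)
  5P = (1, 11)
  6P = (6, 13)
  7P = (4, 2)
  8P = (0, 3)
  ... (continuing to 19P)
  19P = O

ord(P) = 19


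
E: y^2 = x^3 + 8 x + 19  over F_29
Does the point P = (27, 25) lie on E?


Check whether y^2 = x^3 + 8 x + 19 (mod 29) for (x, y) = (27, 25).
LHS: y^2 = 25^2 mod 29 = 16
RHS: x^3 + 8 x + 19 = 27^3 + 8*27 + 19 mod 29 = 24
LHS != RHS

No, not on the curve


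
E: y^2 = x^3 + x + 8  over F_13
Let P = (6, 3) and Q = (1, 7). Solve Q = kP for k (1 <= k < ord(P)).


Enumerate multiples of P until we hit Q = (1, 7):
  1P = (6, 3)
  2P = (10, 11)
  3P = (1, 7)
Match found at i = 3.

k = 3


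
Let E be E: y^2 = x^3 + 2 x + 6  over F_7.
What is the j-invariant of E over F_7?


Delta = -16(4 a^3 + 27 b^2) mod 7 = 1
-1728 * (4 a)^3 = -1728 * (4*2)^3 mod 7 = 1
j = 1 * 1^(-1) mod 7 = 1

j = 1 (mod 7)


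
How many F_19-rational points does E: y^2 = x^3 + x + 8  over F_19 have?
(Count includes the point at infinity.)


For each x in F_19, count y with y^2 = x^3 + 1 x + 8 mod 19:
  x = 3: RHS = 0, y in [0]  -> 1 point(s)
  x = 4: RHS = 0, y in [0]  -> 1 point(s)
  x = 5: RHS = 5, y in [9, 10]  -> 2 point(s)
  x = 7: RHS = 16, y in [4, 15]  -> 2 point(s)
  x = 9: RHS = 5, y in [9, 10]  -> 2 point(s)
  x = 10: RHS = 11, y in [7, 12]  -> 2 point(s)
  x = 11: RHS = 1, y in [1, 18]  -> 2 point(s)
  x = 12: RHS = 0, y in [0]  -> 1 point(s)
  x = 14: RHS = 11, y in [7, 12]  -> 2 point(s)
  x = 15: RHS = 16, y in [4, 15]  -> 2 point(s)
  x = 16: RHS = 16, y in [4, 15]  -> 2 point(s)
  x = 17: RHS = 17, y in [6, 13]  -> 2 point(s)
  x = 18: RHS = 6, y in [5, 14]  -> 2 point(s)
Affine points: 23. Add the point at infinity: total = 24.

#E(F_19) = 24


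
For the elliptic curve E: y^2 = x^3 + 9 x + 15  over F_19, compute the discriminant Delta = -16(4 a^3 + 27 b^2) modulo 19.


4 a^3 + 27 b^2 = 4*9^3 + 27*15^2 = 2916 + 6075 = 8991
Delta = -16 * (8991) = -143856
Delta mod 19 = 12

Delta = 12 (mod 19)


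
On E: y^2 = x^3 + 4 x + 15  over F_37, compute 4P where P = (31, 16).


k = 4 = 100_2 (binary, LSB first: 001)
Double-and-add from P = (31, 16):
  bit 0 = 0: acc unchanged = O
  bit 1 = 0: acc unchanged = O
  bit 2 = 1: acc = O + (23, 29) = (23, 29)

4P = (23, 29)


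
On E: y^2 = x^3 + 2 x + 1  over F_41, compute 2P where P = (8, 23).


Doubling: s = (3 x1^2 + a) / (2 y1)
s = (3*8^2 + 2) / (2*23) mod 41 = 6
x3 = s^2 - 2 x1 mod 41 = 6^2 - 2*8 = 20
y3 = s (x1 - x3) - y1 mod 41 = 6 * (8 - 20) - 23 = 28

2P = (20, 28)


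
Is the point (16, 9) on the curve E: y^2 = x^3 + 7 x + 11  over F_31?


Check whether y^2 = x^3 + 7 x + 11 (mod 31) for (x, y) = (16, 9).
LHS: y^2 = 9^2 mod 31 = 19
RHS: x^3 + 7 x + 11 = 16^3 + 7*16 + 11 mod 31 = 3
LHS != RHS

No, not on the curve


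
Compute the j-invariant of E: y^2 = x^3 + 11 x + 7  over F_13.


Delta = -16(4 a^3 + 27 b^2) mod 13 = 1
-1728 * (4 a)^3 = -1728 * (4*11)^3 mod 13 = 8
j = 8 * 1^(-1) mod 13 = 8

j = 8 (mod 13)


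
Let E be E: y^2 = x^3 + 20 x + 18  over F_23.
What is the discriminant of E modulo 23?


4 a^3 + 27 b^2 = 4*20^3 + 27*18^2 = 32000 + 8748 = 40748
Delta = -16 * (40748) = -651968
Delta mod 23 = 13

Delta = 13 (mod 23)


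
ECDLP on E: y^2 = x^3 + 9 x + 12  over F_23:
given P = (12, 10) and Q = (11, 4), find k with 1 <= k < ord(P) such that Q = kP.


Enumerate multiples of P until we hit Q = (11, 4):
  1P = (12, 10)
  2P = (11, 4)
Match found at i = 2.

k = 2


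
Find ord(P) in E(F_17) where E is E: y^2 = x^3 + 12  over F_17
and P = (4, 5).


Compute successive multiples of P until we hit O:
  1P = (4, 5)
  2P = (13, 13)
  3P = (1, 9)
  4P = (10, 3)
  5P = (5, 1)
  6P = (7, 7)
  7P = (14, 11)
  8P = (15, 2)
  ... (continuing to 18P)
  18P = O

ord(P) = 18


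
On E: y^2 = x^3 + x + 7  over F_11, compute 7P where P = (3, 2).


k = 7 = 111_2 (binary, LSB first: 111)
Double-and-add from P = (3, 2):
  bit 0 = 1: acc = O + (3, 2) = (3, 2)
  bit 1 = 1: acc = (3, 2) + (10, 4) = (1, 8)
  bit 2 = 1: acc = (1, 8) + (5, 4) = (6, 8)

7P = (6, 8)


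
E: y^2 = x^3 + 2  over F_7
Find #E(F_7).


For each x in F_7, count y with y^2 = x^3 + 0 x + 2 mod 7:
  x = 0: RHS = 2, y in [3, 4]  -> 2 point(s)
  x = 3: RHS = 1, y in [1, 6]  -> 2 point(s)
  x = 5: RHS = 1, y in [1, 6]  -> 2 point(s)
  x = 6: RHS = 1, y in [1, 6]  -> 2 point(s)
Affine points: 8. Add the point at infinity: total = 9.

#E(F_7) = 9


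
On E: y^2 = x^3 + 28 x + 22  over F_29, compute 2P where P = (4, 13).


Doubling: s = (3 x1^2 + a) / (2 y1)
s = (3*4^2 + 28) / (2*13) mod 29 = 23
x3 = s^2 - 2 x1 mod 29 = 23^2 - 2*4 = 28
y3 = s (x1 - x3) - y1 mod 29 = 23 * (4 - 28) - 13 = 15

2P = (28, 15)


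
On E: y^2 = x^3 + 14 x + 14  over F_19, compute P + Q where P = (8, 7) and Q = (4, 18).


P != Q, so use the chord formula.
s = (y2 - y1) / (x2 - x1) = (11) / (15) mod 19 = 2
x3 = s^2 - x1 - x2 mod 19 = 2^2 - 8 - 4 = 11
y3 = s (x1 - x3) - y1 mod 19 = 2 * (8 - 11) - 7 = 6

P + Q = (11, 6)


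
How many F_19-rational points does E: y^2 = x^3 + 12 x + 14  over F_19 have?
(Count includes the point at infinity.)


For each x in F_19, count y with y^2 = x^3 + 12 x + 14 mod 19:
  x = 3: RHS = 1, y in [1, 18]  -> 2 point(s)
  x = 5: RHS = 9, y in [3, 16]  -> 2 point(s)
  x = 6: RHS = 17, y in [6, 13]  -> 2 point(s)
  x = 7: RHS = 4, y in [2, 17]  -> 2 point(s)
  x = 12: RHS = 5, y in [9, 10]  -> 2 point(s)
  x = 13: RHS = 11, y in [7, 12]  -> 2 point(s)
  x = 14: RHS = 0, y in [0]  -> 1 point(s)
  x = 15: RHS = 16, y in [4, 15]  -> 2 point(s)
  x = 17: RHS = 1, y in [1, 18]  -> 2 point(s)
  x = 18: RHS = 1, y in [1, 18]  -> 2 point(s)
Affine points: 19. Add the point at infinity: total = 20.

#E(F_19) = 20


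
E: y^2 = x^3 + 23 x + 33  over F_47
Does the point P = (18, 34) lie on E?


Check whether y^2 = x^3 + 23 x + 33 (mod 47) for (x, y) = (18, 34).
LHS: y^2 = 34^2 mod 47 = 28
RHS: x^3 + 23 x + 33 = 18^3 + 23*18 + 33 mod 47 = 28
LHS = RHS

Yes, on the curve


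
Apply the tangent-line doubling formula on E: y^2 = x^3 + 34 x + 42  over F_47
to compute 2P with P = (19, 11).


Doubling: s = (3 x1^2 + a) / (2 y1)
s = (3*19^2 + 34) / (2*11) mod 47 = 23
x3 = s^2 - 2 x1 mod 47 = 23^2 - 2*19 = 21
y3 = s (x1 - x3) - y1 mod 47 = 23 * (19 - 21) - 11 = 37

2P = (21, 37)


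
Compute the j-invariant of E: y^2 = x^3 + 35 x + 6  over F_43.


Delta = -16(4 a^3 + 27 b^2) mod 43 = 16
-1728 * (4 a)^3 = -1728 * (4*35)^3 mod 43 = 16
j = 16 * 16^(-1) mod 43 = 1

j = 1 (mod 43)


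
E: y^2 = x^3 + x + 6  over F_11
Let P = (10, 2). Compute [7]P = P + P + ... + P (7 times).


k = 7 = 111_2 (binary, LSB first: 111)
Double-and-add from P = (10, 2):
  bit 0 = 1: acc = O + (10, 2) = (10, 2)
  bit 1 = 1: acc = (10, 2) + (3, 5) = (2, 4)
  bit 2 = 1: acc = (2, 4) + (8, 3) = (5, 2)

7P = (5, 2)


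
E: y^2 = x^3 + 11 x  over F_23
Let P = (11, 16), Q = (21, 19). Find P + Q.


P != Q, so use the chord formula.
s = (y2 - y1) / (x2 - x1) = (3) / (10) mod 23 = 21
x3 = s^2 - x1 - x2 mod 23 = 21^2 - 11 - 21 = 18
y3 = s (x1 - x3) - y1 mod 23 = 21 * (11 - 18) - 16 = 21

P + Q = (18, 21)
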